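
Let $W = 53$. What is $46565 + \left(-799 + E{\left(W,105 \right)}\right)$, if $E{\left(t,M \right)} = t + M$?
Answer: $45924$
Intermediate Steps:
$E{\left(t,M \right)} = M + t$
$46565 + \left(-799 + E{\left(W,105 \right)}\right) = 46565 + \left(-799 + \left(105 + 53\right)\right) = 46565 + \left(-799 + 158\right) = 46565 - 641 = 45924$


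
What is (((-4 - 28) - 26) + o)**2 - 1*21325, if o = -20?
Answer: -15241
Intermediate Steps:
(((-4 - 28) - 26) + o)**2 - 1*21325 = (((-4 - 28) - 26) - 20)**2 - 1*21325 = ((-32 - 26) - 20)**2 - 21325 = (-58 - 20)**2 - 21325 = (-78)**2 - 21325 = 6084 - 21325 = -15241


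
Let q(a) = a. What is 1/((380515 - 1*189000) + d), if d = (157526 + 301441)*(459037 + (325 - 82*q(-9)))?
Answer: 1/211170908215 ≈ 4.7355e-12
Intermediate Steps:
d = 211170716700 (d = (157526 + 301441)*(459037 + (325 - 82*(-9))) = 458967*(459037 + (325 + 738)) = 458967*(459037 + 1063) = 458967*460100 = 211170716700)
1/((380515 - 1*189000) + d) = 1/((380515 - 1*189000) + 211170716700) = 1/((380515 - 189000) + 211170716700) = 1/(191515 + 211170716700) = 1/211170908215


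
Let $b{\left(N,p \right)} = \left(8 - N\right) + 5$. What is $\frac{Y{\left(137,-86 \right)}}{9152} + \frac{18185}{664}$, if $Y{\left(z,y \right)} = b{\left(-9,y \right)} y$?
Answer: $\frac{469241}{17264} \approx 27.18$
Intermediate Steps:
$b{\left(N,p \right)} = 13 - N$
$Y{\left(z,y \right)} = 22 y$ ($Y{\left(z,y \right)} = \left(13 - -9\right) y = \left(13 + 9\right) y = 22 y$)
$\frac{Y{\left(137,-86 \right)}}{9152} + \frac{18185}{664} = \frac{22 \left(-86\right)}{9152} + \frac{18185}{664} = \left(-1892\right) \frac{1}{9152} + 18185 \cdot \frac{1}{664} = - \frac{43}{208} + \frac{18185}{664} = \frac{469241}{17264}$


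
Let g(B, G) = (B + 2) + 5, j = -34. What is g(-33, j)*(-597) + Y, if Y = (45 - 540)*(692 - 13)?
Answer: -320583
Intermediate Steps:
g(B, G) = 7 + B (g(B, G) = (2 + B) + 5 = 7 + B)
Y = -336105 (Y = -495*679 = -336105)
g(-33, j)*(-597) + Y = (7 - 33)*(-597) - 336105 = -26*(-597) - 336105 = 15522 - 336105 = -320583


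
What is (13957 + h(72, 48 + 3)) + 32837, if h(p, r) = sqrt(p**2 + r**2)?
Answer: 46794 + 3*sqrt(865) ≈ 46882.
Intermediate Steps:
(13957 + h(72, 48 + 3)) + 32837 = (13957 + sqrt(72**2 + (48 + 3)**2)) + 32837 = (13957 + sqrt(5184 + 51**2)) + 32837 = (13957 + sqrt(5184 + 2601)) + 32837 = (13957 + sqrt(7785)) + 32837 = (13957 + 3*sqrt(865)) + 32837 = 46794 + 3*sqrt(865)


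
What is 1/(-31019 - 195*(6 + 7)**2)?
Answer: -1/63974 ≈ -1.5631e-5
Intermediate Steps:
1/(-31019 - 195*(6 + 7)**2) = 1/(-31019 - 195*13**2) = 1/(-31019 - 195*169) = 1/(-31019 - 32955) = 1/(-63974) = -1/63974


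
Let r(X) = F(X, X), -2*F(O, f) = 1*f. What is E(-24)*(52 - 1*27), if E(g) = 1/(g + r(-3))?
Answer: -10/9 ≈ -1.1111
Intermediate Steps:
F(O, f) = -f/2
r(X) = -X/2
E(g) = 1/(3/2 + g) (E(g) = 1/(g - ½*(-3)) = 1/(g + 3/2) = 1/(3/2 + g))
E(-24)*(52 - 1*27) = (2/(3 + 2*(-24)))*(52 - 1*27) = (2/(3 - 48))*(52 - 27) = (2/(-45))*25 = (2*(-1/45))*25 = -2/45*25 = -10/9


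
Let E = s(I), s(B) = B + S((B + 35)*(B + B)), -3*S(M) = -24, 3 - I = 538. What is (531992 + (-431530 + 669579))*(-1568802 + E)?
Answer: -1208447672489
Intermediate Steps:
I = -535 (I = 3 - 1*538 = 3 - 538 = -535)
S(M) = 8 (S(M) = -1/3*(-24) = 8)
s(B) = 8 + B (s(B) = B + 8 = 8 + B)
E = -527 (E = 8 - 535 = -527)
(531992 + (-431530 + 669579))*(-1568802 + E) = (531992 + (-431530 + 669579))*(-1568802 - 527) = (531992 + 238049)*(-1569329) = 770041*(-1569329) = -1208447672489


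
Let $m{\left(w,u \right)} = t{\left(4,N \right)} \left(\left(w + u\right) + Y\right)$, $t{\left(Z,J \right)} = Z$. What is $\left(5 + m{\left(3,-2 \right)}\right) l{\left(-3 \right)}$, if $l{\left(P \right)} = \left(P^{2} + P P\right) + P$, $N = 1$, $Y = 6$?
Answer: $495$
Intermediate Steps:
$l{\left(P \right)} = P + 2 P^{2}$ ($l{\left(P \right)} = \left(P^{2} + P^{2}\right) + P = 2 P^{2} + P = P + 2 P^{2}$)
$m{\left(w,u \right)} = 24 + 4 u + 4 w$ ($m{\left(w,u \right)} = 4 \left(\left(w + u\right) + 6\right) = 4 \left(\left(u + w\right) + 6\right) = 4 \left(6 + u + w\right) = 24 + 4 u + 4 w$)
$\left(5 + m{\left(3,-2 \right)}\right) l{\left(-3 \right)} = \left(5 + \left(24 + 4 \left(-2\right) + 4 \cdot 3\right)\right) \left(- 3 \left(1 + 2 \left(-3\right)\right)\right) = \left(5 + \left(24 - 8 + 12\right)\right) \left(- 3 \left(1 - 6\right)\right) = \left(5 + 28\right) \left(\left(-3\right) \left(-5\right)\right) = 33 \cdot 15 = 495$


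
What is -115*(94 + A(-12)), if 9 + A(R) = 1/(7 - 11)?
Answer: -38985/4 ≈ -9746.3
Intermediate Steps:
A(R) = -37/4 (A(R) = -9 + 1/(7 - 11) = -9 + 1/(-4) = -9 - 1/4 = -37/4)
-115*(94 + A(-12)) = -115*(94 - 37/4) = -115*339/4 = -38985/4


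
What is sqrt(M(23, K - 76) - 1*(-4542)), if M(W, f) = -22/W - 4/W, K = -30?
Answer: 2*sqrt(600530)/23 ≈ 67.386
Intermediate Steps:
M(W, f) = -26/W
sqrt(M(23, K - 76) - 1*(-4542)) = sqrt(-26/23 - 1*(-4542)) = sqrt(-26*1/23 + 4542) = sqrt(-26/23 + 4542) = sqrt(104440/23) = 2*sqrt(600530)/23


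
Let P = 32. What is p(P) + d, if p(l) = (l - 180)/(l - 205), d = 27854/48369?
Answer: 11977354/8367837 ≈ 1.4314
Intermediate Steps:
d = 27854/48369 (d = 27854*(1/48369) = 27854/48369 ≈ 0.57586)
p(l) = (-180 + l)/(-205 + l)
p(P) + d = (-180 + 32)/(-205 + 32) + 27854/48369 = -148/(-173) + 27854/48369 = -1/173*(-148) + 27854/48369 = 148/173 + 27854/48369 = 11977354/8367837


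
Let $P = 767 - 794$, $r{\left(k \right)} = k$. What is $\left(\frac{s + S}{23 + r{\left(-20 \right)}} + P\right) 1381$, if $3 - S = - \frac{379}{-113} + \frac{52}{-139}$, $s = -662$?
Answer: $- \frac{5372083095}{15707} \approx -3.4202 \cdot 10^{5}$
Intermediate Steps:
$S = \frac{316}{15707}$ ($S = 3 - \left(- \frac{379}{-113} + \frac{52}{-139}\right) = 3 - \left(\left(-379\right) \left(- \frac{1}{113}\right) + 52 \left(- \frac{1}{139}\right)\right) = 3 - \left(\frac{379}{113} - \frac{52}{139}\right) = 3 - \frac{46805}{15707} = \frac{316}{15707} \approx 0.020118$)
$P = -27$ ($P = 767 - 794 = -27$)
$\left(\frac{s + S}{23 + r{\left(-20 \right)}} + P\right) 1381 = \left(\frac{-662 + \frac{316}{15707}}{23 - 20} - 27\right) 1381 = \left(- \frac{10397718}{15707 \cdot 3} - 27\right) 1381 = \left(\left(- \frac{10397718}{15707}\right) \frac{1}{3} - 27\right) 1381 = \left(- \frac{3465906}{15707} - 27\right) 1381 = \left(- \frac{3889995}{15707}\right) 1381 = - \frac{5372083095}{15707}$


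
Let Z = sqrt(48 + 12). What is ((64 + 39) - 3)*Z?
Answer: 200*sqrt(15) ≈ 774.60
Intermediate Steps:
Z = 2*sqrt(15) (Z = sqrt(60) = 2*sqrt(15) ≈ 7.7460)
((64 + 39) - 3)*Z = ((64 + 39) - 3)*(2*sqrt(15)) = (103 - 3)*(2*sqrt(15)) = 100*(2*sqrt(15)) = 200*sqrt(15)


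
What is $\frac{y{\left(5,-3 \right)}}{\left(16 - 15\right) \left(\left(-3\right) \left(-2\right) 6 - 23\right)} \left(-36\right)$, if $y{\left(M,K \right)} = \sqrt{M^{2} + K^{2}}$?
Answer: $- \frac{36 \sqrt{34}}{13} \approx -16.147$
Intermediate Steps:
$y{\left(M,K \right)} = \sqrt{K^{2} + M^{2}}$
$\frac{y{\left(5,-3 \right)}}{\left(16 - 15\right) \left(\left(-3\right) \left(-2\right) 6 - 23\right)} \left(-36\right) = \frac{\sqrt{\left(-3\right)^{2} + 5^{2}}}{\left(16 - 15\right) \left(\left(-3\right) \left(-2\right) 6 - 23\right)} \left(-36\right) = \frac{\sqrt{9 + 25}}{1 \left(6 \cdot 6 - 23\right)} \left(-36\right) = \frac{\sqrt{34}}{1 \left(36 - 23\right)} \left(-36\right) = \frac{\sqrt{34}}{1 \cdot 13} \left(-36\right) = \frac{\sqrt{34}}{13} \left(-36\right) = - \frac{36 \sqrt{34}}{13}$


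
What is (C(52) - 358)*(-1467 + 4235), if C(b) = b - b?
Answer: -990944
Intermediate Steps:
C(b) = 0
(C(52) - 358)*(-1467 + 4235) = (0 - 358)*(-1467 + 4235) = -358*2768 = -990944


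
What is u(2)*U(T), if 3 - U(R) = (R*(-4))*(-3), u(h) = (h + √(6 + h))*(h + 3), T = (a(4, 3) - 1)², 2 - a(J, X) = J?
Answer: -1050 - 1050*√2 ≈ -2534.9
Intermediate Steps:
a(J, X) = 2 - J
T = 9 (T = ((2 - 1*4) - 1)² = ((2 - 4) - 1)² = (-2 - 1)² = (-3)² = 9)
u(h) = (3 + h)*(h + √(6 + h)) (u(h) = (h + √(6 + h))*(3 + h) = (3 + h)*(h + √(6 + h)))
U(R) = 3 - 12*R (U(R) = 3 - R*(-4)*(-3) = 3 - (-4*R)*(-3) = 3 - 12*R)
u(2)*U(T) = (2² + 3*2 + 3*√(6 + 2) + 2*√(6 + 2))*(3 - 12*9) = (4 + 6 + 3*√8 + 2*√8)*(3 - 108) = (4 + 6 + 3*(2*√2) + 2*(2*√2))*(-105) = (4 + 6 + 6*√2 + 4*√2)*(-105) = (10 + 10*√2)*(-105) = -1050 - 1050*√2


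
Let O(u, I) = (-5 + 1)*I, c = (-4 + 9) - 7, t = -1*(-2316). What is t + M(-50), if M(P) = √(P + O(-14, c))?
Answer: 2316 + I*√42 ≈ 2316.0 + 6.4807*I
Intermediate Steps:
t = 2316
c = -2 (c = 5 - 7 = -2)
O(u, I) = -4*I
M(P) = √(8 + P) (M(P) = √(P - 4*(-2)) = √(P + 8) = √(8 + P))
t + M(-50) = 2316 + √(8 - 50) = 2316 + √(-42) = 2316 + I*√42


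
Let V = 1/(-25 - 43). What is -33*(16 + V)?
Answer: -35871/68 ≈ -527.51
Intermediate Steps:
V = -1/68 (V = 1/(-68) = -1/68 ≈ -0.014706)
-33*(16 + V) = -33*(16 - 1/68) = -33*1087/68 = -35871/68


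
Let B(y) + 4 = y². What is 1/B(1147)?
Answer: 1/1315605 ≈ 7.6011e-7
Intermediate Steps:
B(y) = -4 + y²
1/B(1147) = 1/(-4 + 1147²) = 1/(-4 + 1315609) = 1/1315605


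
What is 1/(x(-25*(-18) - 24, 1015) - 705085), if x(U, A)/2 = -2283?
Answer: -1/709651 ≈ -1.4091e-6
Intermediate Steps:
x(U, A) = -4566 (x(U, A) = 2*(-2283) = -4566)
1/(x(-25*(-18) - 24, 1015) - 705085) = 1/(-4566 - 705085) = 1/(-709651) = -1/709651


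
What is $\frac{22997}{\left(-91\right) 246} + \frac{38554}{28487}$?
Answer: $\frac{15996485}{49054614} \approx 0.3261$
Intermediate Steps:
$\frac{22997}{\left(-91\right) 246} + \frac{38554}{28487} = \frac{22997}{-22386} + 38554 \cdot \frac{1}{28487} = 22997 \left(- \frac{1}{22386}\right) + \frac{38554}{28487} = - \frac{1769}{1722} + \frac{38554}{28487} = \frac{15996485}{49054614}$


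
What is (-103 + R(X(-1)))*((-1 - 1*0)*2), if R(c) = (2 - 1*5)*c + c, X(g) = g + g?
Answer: 198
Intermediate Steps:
X(g) = 2*g
R(c) = -2*c (R(c) = (2 - 5)*c + c = -3*c + c = -2*c)
(-103 + R(X(-1)))*((-1 - 1*0)*2) = (-103 - 4*(-1))*((-1 - 1*0)*2) = (-103 - 2*(-2))*((-1 + 0)*2) = (-103 + 4)*(-1*2) = -99*(-2) = 198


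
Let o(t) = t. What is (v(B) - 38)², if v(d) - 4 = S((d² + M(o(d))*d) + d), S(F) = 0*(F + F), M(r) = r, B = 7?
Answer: 1156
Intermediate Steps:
S(F) = 0 (S(F) = 0*(2*F) = 0)
v(d) = 4 (v(d) = 4 + 0 = 4)
(v(B) - 38)² = (4 - 38)² = (-34)² = 1156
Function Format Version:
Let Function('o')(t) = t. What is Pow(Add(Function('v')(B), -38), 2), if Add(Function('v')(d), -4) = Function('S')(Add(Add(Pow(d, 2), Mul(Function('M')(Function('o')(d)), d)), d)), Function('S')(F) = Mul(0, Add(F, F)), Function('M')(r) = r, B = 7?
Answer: 1156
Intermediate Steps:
Function('S')(F) = 0 (Function('S')(F) = Mul(0, Mul(2, F)) = 0)
Function('v')(d) = 4 (Function('v')(d) = Add(4, 0) = 4)
Pow(Add(Function('v')(B), -38), 2) = Pow(Add(4, -38), 2) = Pow(-34, 2) = 1156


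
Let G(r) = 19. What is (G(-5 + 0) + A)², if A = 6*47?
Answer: 90601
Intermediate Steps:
A = 282
(G(-5 + 0) + A)² = (19 + 282)² = 301² = 90601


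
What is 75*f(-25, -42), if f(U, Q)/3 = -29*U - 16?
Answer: 159525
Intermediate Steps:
f(U, Q) = -48 - 87*U (f(U, Q) = 3*(-29*U - 16) = 3*(-16 - 29*U) = -48 - 87*U)
75*f(-25, -42) = 75*(-48 - 87*(-25)) = 75*(-48 + 2175) = 75*2127 = 159525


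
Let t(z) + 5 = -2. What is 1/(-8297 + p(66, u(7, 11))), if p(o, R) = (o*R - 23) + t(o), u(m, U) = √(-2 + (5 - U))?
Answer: -757/6306707 - 12*I*√2/6306707 ≈ -0.00012003 - 2.6909e-6*I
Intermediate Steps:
t(z) = -7 (t(z) = -5 - 2 = -7)
u(m, U) = √(3 - U)
p(o, R) = -30 + R*o (p(o, R) = (o*R - 23) - 7 = (R*o - 23) - 7 = (-23 + R*o) - 7 = -30 + R*o)
1/(-8297 + p(66, u(7, 11))) = 1/(-8297 + (-30 + √(3 - 1*11)*66)) = 1/(-8297 + (-30 + √(3 - 11)*66)) = 1/(-8297 + (-30 + √(-8)*66)) = 1/(-8297 + (-30 + (2*I*√2)*66)) = 1/(-8297 + (-30 + 132*I*√2)) = 1/(-8327 + 132*I*√2)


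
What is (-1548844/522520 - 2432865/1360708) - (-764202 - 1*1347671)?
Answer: 187691536635446291/88874643020 ≈ 2.1119e+6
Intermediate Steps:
(-1548844/522520 - 2432865/1360708) - (-764202 - 1*1347671) = (-1548844*1/522520 - 2432865*1/1360708) - (-764202 - 1347671) = (-387211/130630 - 2432865/1360708) - 1*(-2111873) = -422343130169/88874643020 + 2111873 = 187691536635446291/88874643020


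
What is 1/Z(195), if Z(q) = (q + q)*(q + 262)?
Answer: 1/178230 ≈ 5.6107e-6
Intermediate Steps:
Z(q) = 2*q*(262 + q) (Z(q) = (2*q)*(262 + q) = 2*q*(262 + q))
1/Z(195) = 1/(2*195*(262 + 195)) = 1/(2*195*457) = 1/178230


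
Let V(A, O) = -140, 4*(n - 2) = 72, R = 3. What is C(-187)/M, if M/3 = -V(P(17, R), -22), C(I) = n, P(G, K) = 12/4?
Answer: 1/21 ≈ 0.047619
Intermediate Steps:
P(G, K) = 3 (P(G, K) = 12*(¼) = 3)
n = 20 (n = 2 + (¼)*72 = 2 + 18 = 20)
C(I) = 20
M = 420 (M = 3*(-1*(-140)) = 3*140 = 420)
C(-187)/M = 20/420 = 20*(1/420) = 1/21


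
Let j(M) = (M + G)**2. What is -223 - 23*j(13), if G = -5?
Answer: -1695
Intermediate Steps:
j(M) = (-5 + M)**2 (j(M) = (M - 5)**2 = (-5 + M)**2)
-223 - 23*j(13) = -223 - 23*(-5 + 13)**2 = -223 - 23*8**2 = -223 - 23*64 = -223 - 1472 = -1695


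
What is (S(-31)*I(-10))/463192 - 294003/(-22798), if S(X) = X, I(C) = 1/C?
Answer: 680899541249/52799256080 ≈ 12.896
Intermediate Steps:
(S(-31)*I(-10))/463192 - 294003/(-22798) = -31/(-10)/463192 - 294003/(-22798) = -31*(-⅒)*(1/463192) - 294003*(-1/22798) = (31/10)*(1/463192) + 294003/22798 = 31/4631920 + 294003/22798 = 680899541249/52799256080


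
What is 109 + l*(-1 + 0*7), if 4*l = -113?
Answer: 549/4 ≈ 137.25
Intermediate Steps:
l = -113/4 (l = (¼)*(-113) = -113/4 ≈ -28.250)
109 + l*(-1 + 0*7) = 109 - 113*(-1 + 0*7)/4 = 109 - 113*(-1 + 0)/4 = 109 - 113/4*(-1) = 109 + 113/4 = 549/4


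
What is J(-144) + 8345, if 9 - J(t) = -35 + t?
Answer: 8533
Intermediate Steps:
J(t) = 44 - t (J(t) = 9 - (-35 + t) = 9 + (35 - t) = 44 - t)
J(-144) + 8345 = (44 - 1*(-144)) + 8345 = (44 + 144) + 8345 = 188 + 8345 = 8533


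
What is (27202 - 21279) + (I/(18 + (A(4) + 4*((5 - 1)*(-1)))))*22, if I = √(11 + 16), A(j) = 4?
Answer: 5923 + 11*√3 ≈ 5942.1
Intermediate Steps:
I = 3*√3 (I = √27 = 3*√3 ≈ 5.1962)
(27202 - 21279) + (I/(18 + (A(4) + 4*((5 - 1)*(-1)))))*22 = (27202 - 21279) + ((3*√3)/(18 + (4 + 4*((5 - 1)*(-1)))))*22 = 5923 + ((3*√3)/(18 + (4 + 4*(4*(-1)))))*22 = 5923 + ((3*√3)/(18 + (4 + 4*(-4))))*22 = 5923 + ((3*√3)/(18 + (4 - 16)))*22 = 5923 + ((3*√3)/(18 - 12))*22 = 5923 + ((3*√3)/6)*22 = 5923 + (√3/2)*22 = 5923 + 11*√3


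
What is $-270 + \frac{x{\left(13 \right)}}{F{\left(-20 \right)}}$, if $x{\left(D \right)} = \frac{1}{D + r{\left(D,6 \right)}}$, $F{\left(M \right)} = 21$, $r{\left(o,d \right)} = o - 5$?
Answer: $- \frac{119069}{441} \approx -270.0$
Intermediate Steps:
$r{\left(o,d \right)} = -5 + o$
$x{\left(D \right)} = \frac{1}{-5 + 2 D}$ ($x{\left(D \right)} = \frac{1}{D + \left(-5 + D\right)} = \frac{1}{-5 + 2 D}$)
$-270 + \frac{x{\left(13 \right)}}{F{\left(-20 \right)}} = -270 + \frac{1}{\left(-5 + 2 \cdot 13\right) 21} = -270 + \frac{1}{-5 + 26} \cdot \frac{1}{21} = -270 + \frac{1}{21} \cdot \frac{1}{21} = -270 + \frac{1}{441} = - \frac{119069}{441}$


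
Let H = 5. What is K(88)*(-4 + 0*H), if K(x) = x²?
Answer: -30976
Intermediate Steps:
K(88)*(-4 + 0*H) = 88²*(-4 + 0*5) = 7744*(-4 + 0) = 7744*(-4) = -30976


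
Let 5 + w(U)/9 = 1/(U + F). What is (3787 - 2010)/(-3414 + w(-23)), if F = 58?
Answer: -62195/121056 ≈ -0.51377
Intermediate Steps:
w(U) = -45 + 9/(58 + U) (w(U) = -45 + 9/(U + 58) = -45 + 9/(58 + U))
(3787 - 2010)/(-3414 + w(-23)) = (3787 - 2010)/(-3414 + 9*(-289 - 5*(-23))/(58 - 23)) = 1777/(-3414 + 9*(-289 + 115)/35) = 1777/(-3414 + 9*(1/35)*(-174)) = 1777/(-3414 - 1566/35) = 1777/(-121056/35) = 1777*(-35/121056) = -62195/121056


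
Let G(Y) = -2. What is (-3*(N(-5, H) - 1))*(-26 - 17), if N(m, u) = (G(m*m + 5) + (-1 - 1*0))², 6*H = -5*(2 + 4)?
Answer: 1032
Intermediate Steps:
H = -5 (H = (-5*(2 + 4))/6 = (-5*6)/6 = (⅙)*(-30) = -5)
N(m, u) = 9 (N(m, u) = (-2 + (-1 - 1*0))² = (-2 + (-1 + 0))² = (-2 - 1)² = (-3)² = 9)
(-3*(N(-5, H) - 1))*(-26 - 17) = (-3*(9 - 1))*(-26 - 17) = -3*8*(-43) = -24*(-43) = 1032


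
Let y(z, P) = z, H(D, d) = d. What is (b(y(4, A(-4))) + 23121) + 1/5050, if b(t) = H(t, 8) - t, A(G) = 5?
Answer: 116781251/5050 ≈ 23125.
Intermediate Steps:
b(t) = 8 - t
(b(y(4, A(-4))) + 23121) + 1/5050 = ((8 - 1*4) + 23121) + 1/5050 = ((8 - 4) + 23121) + 1/5050 = (4 + 23121) + 1/5050 = 23125 + 1/5050 = 116781251/5050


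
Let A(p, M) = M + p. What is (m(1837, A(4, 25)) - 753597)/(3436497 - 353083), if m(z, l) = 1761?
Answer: -375918/1541707 ≈ -0.24383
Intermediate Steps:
(m(1837, A(4, 25)) - 753597)/(3436497 - 353083) = (1761 - 753597)/(3436497 - 353083) = -751836/3083414 = -751836*1/3083414 = -375918/1541707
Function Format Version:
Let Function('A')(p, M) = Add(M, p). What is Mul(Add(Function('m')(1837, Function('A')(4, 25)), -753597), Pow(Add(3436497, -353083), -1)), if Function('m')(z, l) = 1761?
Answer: Rational(-375918, 1541707) ≈ -0.24383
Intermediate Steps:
Mul(Add(Function('m')(1837, Function('A')(4, 25)), -753597), Pow(Add(3436497, -353083), -1)) = Mul(Add(1761, -753597), Pow(Add(3436497, -353083), -1)) = Mul(-751836, Pow(3083414, -1)) = Mul(-751836, Rational(1, 3083414)) = Rational(-375918, 1541707)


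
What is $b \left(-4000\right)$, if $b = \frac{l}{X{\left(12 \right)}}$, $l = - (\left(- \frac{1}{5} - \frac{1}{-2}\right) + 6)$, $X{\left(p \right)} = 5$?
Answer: $5040$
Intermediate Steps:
$l = - \frac{63}{10}$ ($l = - (\left(\left(-1\right) \frac{1}{5} - - \frac{1}{2}\right) + 6) = - (\left(- \frac{1}{5} + \frac{1}{2}\right) + 6) = - (\frac{3}{10} + 6) = \left(-1\right) \frac{63}{10} = - \frac{63}{10} \approx -6.3$)
$b = - \frac{63}{50}$ ($b = - \frac{63}{10 \cdot 5} = \left(- \frac{63}{10}\right) \frac{1}{5} = - \frac{63}{50} \approx -1.26$)
$b \left(-4000\right) = \left(- \frac{63}{50}\right) \left(-4000\right) = 5040$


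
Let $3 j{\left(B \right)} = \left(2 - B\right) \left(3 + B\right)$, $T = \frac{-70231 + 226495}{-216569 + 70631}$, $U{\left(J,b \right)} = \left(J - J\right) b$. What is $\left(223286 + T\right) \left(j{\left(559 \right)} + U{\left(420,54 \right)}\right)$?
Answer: $- \frac{566691641386452}{24323} \approx -2.3299 \cdot 10^{10}$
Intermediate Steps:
$U{\left(J,b \right)} = 0$ ($U{\left(J,b \right)} = 0 b = 0$)
$T = - \frac{26044}{24323}$ ($T = \frac{156264}{-145938} = 156264 \left(- \frac{1}{145938}\right) = - \frac{26044}{24323} \approx -1.0708$)
$j{\left(B \right)} = \frac{\left(2 - B\right) \left(3 + B\right)}{3}$
$\left(223286 + T\right) \left(j{\left(559 \right)} + U{\left(420,54 \right)}\right) = \left(223286 - \frac{26044}{24323}\right) \left(\left(2 - \frac{559}{3} - \frac{559^{2}}{3}\right) + 0\right) = \frac{5430959334 \left(\left(2 - \frac{559}{3} - \frac{312481}{3}\right) + 0\right)}{24323} = \frac{5430959334 \left(- \frac{313034}{3} + 0\right)}{24323} = \frac{5430959334}{24323} \left(- \frac{313034}{3}\right) = - \frac{566691641386452}{24323}$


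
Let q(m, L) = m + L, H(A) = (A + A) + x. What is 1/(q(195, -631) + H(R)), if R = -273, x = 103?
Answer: -1/879 ≈ -0.0011377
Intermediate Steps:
H(A) = 103 + 2*A (H(A) = (A + A) + 103 = 2*A + 103 = 103 + 2*A)
q(m, L) = L + m
1/(q(195, -631) + H(R)) = 1/((-631 + 195) + (103 + 2*(-273))) = 1/(-436 + (103 - 546)) = 1/(-436 - 443) = 1/(-879) = -1/879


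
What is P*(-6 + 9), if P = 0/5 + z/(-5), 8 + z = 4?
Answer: 12/5 ≈ 2.4000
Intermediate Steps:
z = -4 (z = -8 + 4 = -4)
P = ⅘ (P = 0/5 - 4/(-5) = 0*(⅕) - 4*(-⅕) = 0 + ⅘ = ⅘ ≈ 0.80000)
P*(-6 + 9) = 4*(-6 + 9)/5 = (⅘)*3 = 12/5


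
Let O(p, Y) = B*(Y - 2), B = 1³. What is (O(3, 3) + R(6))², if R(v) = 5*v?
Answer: 961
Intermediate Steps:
B = 1
O(p, Y) = -2 + Y (O(p, Y) = 1*(Y - 2) = 1*(-2 + Y) = -2 + Y)
(O(3, 3) + R(6))² = ((-2 + 3) + 5*6)² = (1 + 30)² = 31² = 961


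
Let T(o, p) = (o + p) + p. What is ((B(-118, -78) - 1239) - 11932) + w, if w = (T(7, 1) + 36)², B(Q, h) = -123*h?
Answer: -1552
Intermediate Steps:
T(o, p) = o + 2*p
w = 2025 (w = ((7 + 2*1) + 36)² = ((7 + 2) + 36)² = (9 + 36)² = 45² = 2025)
((B(-118, -78) - 1239) - 11932) + w = ((-123*(-78) - 1239) - 11932) + 2025 = ((9594 - 1239) - 11932) + 2025 = (8355 - 11932) + 2025 = -3577 + 2025 = -1552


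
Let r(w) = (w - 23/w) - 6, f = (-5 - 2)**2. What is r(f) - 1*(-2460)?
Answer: 122624/49 ≈ 2502.5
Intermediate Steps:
f = 49 (f = (-7)**2 = 49)
r(w) = -6 + w - 23/w
r(f) - 1*(-2460) = (-6 + 49 - 23/49) - 1*(-2460) = (-6 + 49 - 23*1/49) + 2460 = (-6 + 49 - 23/49) + 2460 = 2084/49 + 2460 = 122624/49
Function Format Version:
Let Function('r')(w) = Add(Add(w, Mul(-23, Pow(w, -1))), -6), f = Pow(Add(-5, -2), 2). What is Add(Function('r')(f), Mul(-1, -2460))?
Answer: Rational(122624, 49) ≈ 2502.5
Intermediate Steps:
f = 49 (f = Pow(-7, 2) = 49)
Function('r')(w) = Add(-6, w, Mul(-23, Pow(w, -1)))
Add(Function('r')(f), Mul(-1, -2460)) = Add(Add(-6, 49, Mul(-23, Pow(49, -1))), Mul(-1, -2460)) = Add(Add(-6, 49, Mul(-23, Rational(1, 49))), 2460) = Add(Add(-6, 49, Rational(-23, 49)), 2460) = Add(Rational(2084, 49), 2460) = Rational(122624, 49)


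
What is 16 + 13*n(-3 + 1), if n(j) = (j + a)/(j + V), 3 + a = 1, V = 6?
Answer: 3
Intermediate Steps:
a = -2 (a = -3 + 1 = -2)
n(j) = (-2 + j)/(6 + j) (n(j) = (j - 2)/(j + 6) = (-2 + j)/(6 + j))
16 + 13*n(-3 + 1) = 16 + 13*((-2 + (-3 + 1))/(6 + (-3 + 1))) = 16 + 13*((-2 - 2)/(6 - 2)) = 16 + 13*(-4/4) = 16 + 13*((¼)*(-4)) = 16 + 13*(-1) = 16 - 13 = 3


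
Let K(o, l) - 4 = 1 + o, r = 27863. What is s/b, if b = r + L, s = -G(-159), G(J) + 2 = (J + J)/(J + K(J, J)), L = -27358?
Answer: 308/158065 ≈ 0.0019486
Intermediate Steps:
K(o, l) = 5 + o (K(o, l) = 4 + (1 + o) = 5 + o)
G(J) = -2 + 2*J/(5 + 2*J) (G(J) = -2 + (J + J)/(J + (5 + J)) = -2 + (2*J)/(5 + 2*J) = -2 + 2*J/(5 + 2*J))
s = 308/313 (s = -2*(-5 - 1*(-159))/(5 + 2*(-159)) = -2*(-5 + 159)/(5 - 318) = -2*154/(-313) = -2*(-1)*154/313 = -1*(-308/313) = 308/313 ≈ 0.98403)
b = 505 (b = 27863 - 27358 = 505)
s/b = (308/313)/505 = (308/313)*(1/505) = 308/158065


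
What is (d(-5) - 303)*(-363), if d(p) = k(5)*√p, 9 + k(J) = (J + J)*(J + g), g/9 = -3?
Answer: 109989 + 83127*I*√5 ≈ 1.0999e+5 + 1.8588e+5*I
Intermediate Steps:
g = -27 (g = 9*(-3) = -27)
k(J) = -9 + 2*J*(-27 + J) (k(J) = -9 + (J + J)*(J - 27) = -9 + (2*J)*(-27 + J) = -9 + 2*J*(-27 + J))
d(p) = -229*√p (d(p) = (-9 - 54*5 + 2*5²)*√p = (-9 - 270 + 2*25)*√p = (-9 - 270 + 50)*√p = -229*√p)
(d(-5) - 303)*(-363) = (-229*I*√5 - 303)*(-363) = (-303 - 229*I*√5)*(-363) = 109989 + 83127*I*√5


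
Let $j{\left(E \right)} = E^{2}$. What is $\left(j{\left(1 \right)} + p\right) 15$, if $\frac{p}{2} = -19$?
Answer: $-555$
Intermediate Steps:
$p = -38$ ($p = 2 \left(-19\right) = -38$)
$\left(j{\left(1 \right)} + p\right) 15 = \left(1^{2} - 38\right) 15 = \left(1 - 38\right) 15 = \left(-37\right) 15 = -555$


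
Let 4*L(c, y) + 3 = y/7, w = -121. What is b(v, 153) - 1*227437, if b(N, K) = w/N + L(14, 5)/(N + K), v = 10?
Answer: -2595194271/11410 ≈ -2.2745e+5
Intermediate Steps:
L(c, y) = -3/4 + y/28 (L(c, y) = -3/4 + (y/7)/4 = -3/4 + y/28)
b(N, K) = -121/N - 4/(7*(K + N)) (b(N, K) = -121/N + (-3/4 + (1/28)*5)/(N + K) = -121/N + (-3/4 + 5/28)/(K + N) = -121/N - 4/(7*(K + N)))
b(v, 153) - 1*227437 = (1/7)*(-851*10 - 847*153)/(10*(153 + 10)) - 1*227437 = (1/7)*(1/10)*(-8510 - 129591)/163 - 227437 = (1/7)*(1/10)*(1/163)*(-138101) - 227437 = -138101/11410 - 227437 = -2595194271/11410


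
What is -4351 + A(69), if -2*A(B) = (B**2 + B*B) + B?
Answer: -18293/2 ≈ -9146.5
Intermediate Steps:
A(B) = -B**2 - B/2 (A(B) = -((B**2 + B*B) + B)/2 = -((B**2 + B**2) + B)/2 = -(2*B**2 + B)/2 = -(B + 2*B**2)/2 = -B**2 - B/2)
-4351 + A(69) = -4351 - 1*69*(1/2 + 69) = -4351 - 1*69*139/2 = -4351 - 9591/2 = -18293/2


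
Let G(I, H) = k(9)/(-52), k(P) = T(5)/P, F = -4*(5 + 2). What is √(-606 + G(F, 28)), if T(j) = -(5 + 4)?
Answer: I*√409643/26 ≈ 24.617*I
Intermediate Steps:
T(j) = -9 (T(j) = -1*9 = -9)
F = -28 (F = -4*7 = -28)
k(P) = -9/P
G(I, H) = 1/52 (G(I, H) = -9/9/(-52) = -9*⅑*(-1/52) = -1*(-1/52) = 1/52)
√(-606 + G(F, 28)) = √(-606 + 1/52) = √(-31511/52) = I*√409643/26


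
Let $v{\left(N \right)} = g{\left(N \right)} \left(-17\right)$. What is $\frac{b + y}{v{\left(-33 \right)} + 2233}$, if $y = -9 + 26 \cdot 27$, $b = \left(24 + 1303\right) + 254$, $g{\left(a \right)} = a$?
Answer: $\frac{1137}{1397} \approx 0.81389$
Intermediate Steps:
$v{\left(N \right)} = - 17 N$ ($v{\left(N \right)} = N \left(-17\right) = - 17 N$)
$b = 1581$ ($b = 1327 + 254 = 1581$)
$y = 693$ ($y = -9 + 702 = 693$)
$\frac{b + y}{v{\left(-33 \right)} + 2233} = \frac{1581 + 693}{\left(-17\right) \left(-33\right) + 2233} = \frac{2274}{561 + 2233} = \frac{2274}{2794} = 2274 \cdot \frac{1}{2794} = \frac{1137}{1397}$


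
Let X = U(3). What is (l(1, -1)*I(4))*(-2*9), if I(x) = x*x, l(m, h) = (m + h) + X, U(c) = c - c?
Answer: 0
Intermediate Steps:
U(c) = 0
X = 0
l(m, h) = h + m (l(m, h) = (m + h) + 0 = (h + m) + 0 = h + m)
I(x) = x**2
(l(1, -1)*I(4))*(-2*9) = ((-1 + 1)*4**2)*(-2*9) = (0*16)*(-18) = 0*(-18) = 0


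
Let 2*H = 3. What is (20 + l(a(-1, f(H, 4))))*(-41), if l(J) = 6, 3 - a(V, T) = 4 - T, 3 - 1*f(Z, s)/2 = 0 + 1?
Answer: -1066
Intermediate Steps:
H = 3/2 (H = (½)*3 = 3/2 ≈ 1.5000)
f(Z, s) = 4 (f(Z, s) = 6 - 2*(0 + 1) = 6 - 2*1 = 6 - 2 = 4)
a(V, T) = -1 + T (a(V, T) = 3 - (4 - T) = 3 + (-4 + T) = -1 + T)
(20 + l(a(-1, f(H, 4))))*(-41) = (20 + 6)*(-41) = 26*(-41) = -1066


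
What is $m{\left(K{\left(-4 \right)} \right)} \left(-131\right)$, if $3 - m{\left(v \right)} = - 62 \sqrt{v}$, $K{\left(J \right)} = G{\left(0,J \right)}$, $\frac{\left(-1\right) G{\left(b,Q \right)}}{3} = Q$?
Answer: $-393 - 16244 \sqrt{3} \approx -28528.0$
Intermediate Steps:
$G{\left(b,Q \right)} = - 3 Q$
$K{\left(J \right)} = - 3 J$
$m{\left(v \right)} = 3 + 62 \sqrt{v}$ ($m{\left(v \right)} = 3 - - 62 \sqrt{v} = 3 + 62 \sqrt{v}$)
$m{\left(K{\left(-4 \right)} \right)} \left(-131\right) = \left(3 + 62 \sqrt{\left(-3\right) \left(-4\right)}\right) \left(-131\right) = \left(3 + 62 \sqrt{12}\right) \left(-131\right) = \left(3 + 62 \cdot 2 \sqrt{3}\right) \left(-131\right) = \left(3 + 124 \sqrt{3}\right) \left(-131\right) = -393 - 16244 \sqrt{3}$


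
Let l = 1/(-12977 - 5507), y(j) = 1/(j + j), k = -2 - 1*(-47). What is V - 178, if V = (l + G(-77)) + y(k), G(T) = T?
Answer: -212094703/831780 ≈ -254.99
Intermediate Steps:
k = 45 (k = -2 + 47 = 45)
y(j) = 1/(2*j)
l = -1/18484 (l = 1/(-18484) = -1/18484 ≈ -5.4101e-5)
V = -64037863/831780 (V = (-1/18484 - 77) + (½)/45 = -1423269/18484 + (½)*(1/45) = -1423269/18484 + 1/90 = -64037863/831780 ≈ -76.989)
V - 178 = -64037863/831780 - 178 = -212094703/831780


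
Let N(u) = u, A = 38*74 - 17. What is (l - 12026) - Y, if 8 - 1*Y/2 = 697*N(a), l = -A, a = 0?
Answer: -14837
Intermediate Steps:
A = 2795 (A = 2812 - 17 = 2795)
l = -2795 (l = -1*2795 = -2795)
Y = 16 (Y = 16 - 1394*0 = 16 - 2*0 = 16 + 0 = 16)
(l - 12026) - Y = (-2795 - 12026) - 1*16 = -14821 - 16 = -14837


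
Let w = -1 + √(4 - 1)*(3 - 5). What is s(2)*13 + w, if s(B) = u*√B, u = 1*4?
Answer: -1 - 2*√3 + 52*√2 ≈ 69.075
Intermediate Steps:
u = 4
s(B) = 4*√B
w = -1 - 2*√3 (w = -1 + √3*(-2) = -1 - 2*√3 ≈ -4.4641)
s(2)*13 + w = (4*√2)*13 + (-1 - 2*√3) = 52*√2 + (-1 - 2*√3) = -1 - 2*√3 + 52*√2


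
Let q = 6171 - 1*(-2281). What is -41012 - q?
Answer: -49464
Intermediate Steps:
q = 8452 (q = 6171 + 2281 = 8452)
-41012 - q = -41012 - 1*8452 = -41012 - 8452 = -49464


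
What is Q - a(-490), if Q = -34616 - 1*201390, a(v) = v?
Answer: -235516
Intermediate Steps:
Q = -236006 (Q = -34616 - 201390 = -236006)
Q - a(-490) = -236006 - 1*(-490) = -236006 + 490 = -235516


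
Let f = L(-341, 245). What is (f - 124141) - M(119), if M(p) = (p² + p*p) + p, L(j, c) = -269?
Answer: -152851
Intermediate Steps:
f = -269
M(p) = p + 2*p² (M(p) = (p² + p²) + p = 2*p² + p = p + 2*p²)
(f - 124141) - M(119) = (-269 - 124141) - 119*(1 + 2*119) = -124410 - 119*(1 + 238) = -124410 - 119*239 = -124410 - 1*28441 = -124410 - 28441 = -152851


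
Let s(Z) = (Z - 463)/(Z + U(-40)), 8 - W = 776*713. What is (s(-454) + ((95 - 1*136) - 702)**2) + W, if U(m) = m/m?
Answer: -556726/453 ≈ -1229.0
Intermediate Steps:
U(m) = 1
W = -553280 (W = 8 - 776*713 = 8 - 1*553288 = 8 - 553288 = -553280)
s(Z) = (-463 + Z)/(1 + Z) (s(Z) = (Z - 463)/(Z + 1) = (-463 + Z)/(1 + Z))
(s(-454) + ((95 - 1*136) - 702)**2) + W = ((-463 - 454)/(1 - 454) + ((95 - 1*136) - 702)**2) - 553280 = (-917/(-453) + ((95 - 136) - 702)**2) - 553280 = (-1/453*(-917) + (-41 - 702)**2) - 553280 = (917/453 + (-743)**2) - 553280 = (917/453 + 552049) - 553280 = 250079114/453 - 553280 = -556726/453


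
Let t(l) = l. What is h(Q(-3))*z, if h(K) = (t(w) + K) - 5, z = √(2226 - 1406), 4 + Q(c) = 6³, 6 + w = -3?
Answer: 396*√205 ≈ 5669.9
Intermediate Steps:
w = -9 (w = -6 - 3 = -9)
Q(c) = 212 (Q(c) = -4 + 6³ = -4 + 216 = 212)
z = 2*√205 (z = √820 = 2*√205 ≈ 28.636)
h(K) = -14 + K (h(K) = (-9 + K) - 5 = -14 + K)
h(Q(-3))*z = (-14 + 212)*(2*√205) = 198*(2*√205) = 396*√205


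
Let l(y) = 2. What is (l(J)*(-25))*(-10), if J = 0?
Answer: 500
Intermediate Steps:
(l(J)*(-25))*(-10) = (2*(-25))*(-10) = -50*(-10) = 500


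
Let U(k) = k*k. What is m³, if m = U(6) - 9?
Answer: 19683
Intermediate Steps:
U(k) = k²
m = 27 (m = 6² - 9 = 36 - 9 = 27)
m³ = 27³ = 19683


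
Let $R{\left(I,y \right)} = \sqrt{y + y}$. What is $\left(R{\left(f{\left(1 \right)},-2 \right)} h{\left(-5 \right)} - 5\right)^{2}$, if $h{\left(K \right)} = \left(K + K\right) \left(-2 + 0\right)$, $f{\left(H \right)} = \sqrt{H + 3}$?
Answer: $-1575 - 400 i \approx -1575.0 - 400.0 i$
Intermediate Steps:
$f{\left(H \right)} = \sqrt{3 + H}$
$R{\left(I,y \right)} = \sqrt{2} \sqrt{y}$ ($R{\left(I,y \right)} = \sqrt{2 y} = \sqrt{2} \sqrt{y}$)
$h{\left(K \right)} = - 4 K$ ($h{\left(K \right)} = 2 K \left(-2\right) = - 4 K$)
$\left(R{\left(f{\left(1 \right)},-2 \right)} h{\left(-5 \right)} - 5\right)^{2} = \left(\sqrt{2} \sqrt{-2} \left(\left(-4\right) \left(-5\right)\right) - 5\right)^{2} = \left(\sqrt{2} i \sqrt{2} \cdot 20 - 5\right)^{2} = \left(2 i 20 - 5\right)^{2} = \left(40 i - 5\right)^{2} = \left(-5 + 40 i\right)^{2}$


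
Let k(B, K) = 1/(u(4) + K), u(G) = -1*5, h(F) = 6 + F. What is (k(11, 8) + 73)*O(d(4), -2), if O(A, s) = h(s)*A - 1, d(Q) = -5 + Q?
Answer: -1100/3 ≈ -366.67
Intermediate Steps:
u(G) = -5
k(B, K) = 1/(-5 + K)
O(A, s) = -1 + A*(6 + s) (O(A, s) = (6 + s)*A - 1 = A*(6 + s) - 1 = -1 + A*(6 + s))
(k(11, 8) + 73)*O(d(4), -2) = (1/(-5 + 8) + 73)*(-1 + (-5 + 4)*(6 - 2)) = (1/3 + 73)*(-1 - 1*4) = (1/3 + 73)*(-1 - 4) = (220/3)*(-5) = -1100/3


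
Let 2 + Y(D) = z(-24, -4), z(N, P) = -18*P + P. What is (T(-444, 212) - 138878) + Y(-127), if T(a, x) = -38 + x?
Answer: -138638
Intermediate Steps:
z(N, P) = -17*P
Y(D) = 66 (Y(D) = -2 - 17*(-4) = -2 + 68 = 66)
(T(-444, 212) - 138878) + Y(-127) = ((-38 + 212) - 138878) + 66 = (174 - 138878) + 66 = -138704 + 66 = -138638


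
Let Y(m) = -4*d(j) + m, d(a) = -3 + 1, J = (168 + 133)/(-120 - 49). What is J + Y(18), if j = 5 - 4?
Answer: 4093/169 ≈ 24.219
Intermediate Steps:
J = -301/169 (J = 301/(-169) = 301*(-1/169) = -301/169 ≈ -1.7811)
j = 1
d(a) = -2
Y(m) = 8 + m (Y(m) = -4*(-2) + m = 8 + m)
J + Y(18) = -301/169 + (8 + 18) = -301/169 + 26 = 4093/169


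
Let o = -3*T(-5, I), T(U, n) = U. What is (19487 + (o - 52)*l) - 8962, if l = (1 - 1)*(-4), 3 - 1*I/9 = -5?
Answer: 10525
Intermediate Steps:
I = 72 (I = 27 - 9*(-5) = 27 + 45 = 72)
o = 15 (o = -3*(-5) = 15)
l = 0 (l = 0*(-4) = 0)
(19487 + (o - 52)*l) - 8962 = (19487 + (15 - 52)*0) - 8962 = (19487 - 37*0) - 8962 = (19487 + 0) - 8962 = 19487 - 8962 = 10525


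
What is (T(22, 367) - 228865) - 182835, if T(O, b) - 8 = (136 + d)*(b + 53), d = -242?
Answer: -456212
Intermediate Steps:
T(O, b) = -5610 - 106*b (T(O, b) = 8 + (136 - 242)*(b + 53) = 8 - 106*(53 + b) = 8 + (-5618 - 106*b) = -5610 - 106*b)
(T(22, 367) - 228865) - 182835 = ((-5610 - 106*367) - 228865) - 182835 = ((-5610 - 38902) - 228865) - 182835 = (-44512 - 228865) - 182835 = -273377 - 182835 = -456212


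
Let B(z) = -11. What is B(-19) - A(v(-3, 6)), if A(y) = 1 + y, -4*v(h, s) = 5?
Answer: -43/4 ≈ -10.750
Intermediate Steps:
v(h, s) = -5/4 (v(h, s) = -¼*5 = -5/4)
B(-19) - A(v(-3, 6)) = -11 - (1 - 5/4) = -11 - 1*(-¼) = -11 + ¼ = -43/4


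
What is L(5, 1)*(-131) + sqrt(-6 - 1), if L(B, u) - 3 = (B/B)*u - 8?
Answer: 524 + I*sqrt(7) ≈ 524.0 + 2.6458*I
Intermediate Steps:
L(B, u) = -5 + u (L(B, u) = 3 + ((B/B)*u - 8) = 3 + (1*u - 8) = 3 + (u - 8) = 3 + (-8 + u) = -5 + u)
L(5, 1)*(-131) + sqrt(-6 - 1) = (-5 + 1)*(-131) + sqrt(-6 - 1) = -4*(-131) + sqrt(-7) = 524 + I*sqrt(7)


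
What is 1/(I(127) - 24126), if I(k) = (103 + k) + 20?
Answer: -1/23876 ≈ -4.1883e-5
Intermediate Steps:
I(k) = 123 + k
1/(I(127) - 24126) = 1/((123 + 127) - 24126) = 1/(250 - 24126) = 1/(-23876) = -1/23876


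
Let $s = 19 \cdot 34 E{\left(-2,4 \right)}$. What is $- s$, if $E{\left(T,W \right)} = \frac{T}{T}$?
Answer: $-646$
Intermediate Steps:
$E{\left(T,W \right)} = 1$
$s = 646$ ($s = 19 \cdot 34 \cdot 1 = 646 \cdot 1 = 646$)
$- s = \left(-1\right) 646 = -646$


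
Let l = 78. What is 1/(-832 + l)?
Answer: -1/754 ≈ -0.0013263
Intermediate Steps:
1/(-832 + l) = 1/(-832 + 78) = 1/(-754) = -1/754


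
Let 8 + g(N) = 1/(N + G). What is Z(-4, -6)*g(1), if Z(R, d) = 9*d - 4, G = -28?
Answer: 12586/27 ≈ 466.15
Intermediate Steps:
g(N) = -8 + 1/(-28 + N) (g(N) = -8 + 1/(N - 28) = -8 + 1/(-28 + N))
Z(R, d) = -4 + 9*d
Z(-4, -6)*g(1) = (-4 + 9*(-6))*((225 - 8*1)/(-28 + 1)) = (-4 - 54)*((225 - 8)/(-27)) = -(-58)*217/27 = -58*(-217/27) = 12586/27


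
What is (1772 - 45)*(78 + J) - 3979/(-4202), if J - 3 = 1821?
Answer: 13802540287/4202 ≈ 3.2848e+6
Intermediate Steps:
J = 1824 (J = 3 + 1821 = 1824)
(1772 - 45)*(78 + J) - 3979/(-4202) = (1772 - 45)*(78 + 1824) - 3979/(-4202) = 1727*1902 - 3979*(-1/4202) = 3284754 + 3979/4202 = 13802540287/4202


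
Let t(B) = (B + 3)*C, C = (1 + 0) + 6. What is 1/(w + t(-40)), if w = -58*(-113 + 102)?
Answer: 1/379 ≈ 0.0026385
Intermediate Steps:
C = 7 (C = 1 + 6 = 7)
w = 638 (w = -58*(-11) = 638)
t(B) = 21 + 7*B (t(B) = (B + 3)*7 = (3 + B)*7 = 21 + 7*B)
1/(w + t(-40)) = 1/(638 + (21 + 7*(-40))) = 1/(638 + (21 - 280)) = 1/(638 - 259) = 1/379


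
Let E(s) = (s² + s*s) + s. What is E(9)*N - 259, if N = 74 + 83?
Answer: 26588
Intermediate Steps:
E(s) = s + 2*s² (E(s) = (s² + s²) + s = 2*s² + s = s + 2*s²)
N = 157
E(9)*N - 259 = (9*(1 + 2*9))*157 - 259 = (9*(1 + 18))*157 - 259 = (9*19)*157 - 259 = 171*157 - 259 = 26847 - 259 = 26588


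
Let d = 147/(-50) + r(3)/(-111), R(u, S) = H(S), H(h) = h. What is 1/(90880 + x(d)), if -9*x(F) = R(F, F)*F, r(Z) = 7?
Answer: 277222500/25193703011111 ≈ 1.1004e-5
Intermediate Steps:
R(u, S) = S
d = -16667/5550 (d = 147/(-50) + 7/(-111) = 147*(-1/50) + 7*(-1/111) = -147/50 - 7/111 = -16667/5550 ≈ -3.0031)
x(F) = -F²/9 (x(F) = -F*F/9 = -F²/9)
1/(90880 + x(d)) = 1/(90880 - (-16667/5550)²/9) = 1/(90880 - ⅑*277788889/30802500) = 1/(90880 - 277788889/277222500) = 1/(25193703011111/277222500) = 277222500/25193703011111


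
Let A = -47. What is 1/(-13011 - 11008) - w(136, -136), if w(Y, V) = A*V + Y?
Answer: -156796033/24019 ≈ -6528.0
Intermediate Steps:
w(Y, V) = Y - 47*V (w(Y, V) = -47*V + Y = Y - 47*V)
1/(-13011 - 11008) - w(136, -136) = 1/(-13011 - 11008) - (136 - 47*(-136)) = 1/(-24019) - (136 + 6392) = -1/24019 - 1*6528 = -1/24019 - 6528 = -156796033/24019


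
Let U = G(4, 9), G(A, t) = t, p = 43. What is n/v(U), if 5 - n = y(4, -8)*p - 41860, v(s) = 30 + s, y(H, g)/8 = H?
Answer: 40489/39 ≈ 1038.2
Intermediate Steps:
y(H, g) = 8*H
U = 9
n = 40489 (n = 5 - ((8*4)*43 - 41860) = 5 - (32*43 - 41860) = 5 - (1376 - 41860) = 5 - 1*(-40484) = 5 + 40484 = 40489)
n/v(U) = 40489/(30 + 9) = 40489/39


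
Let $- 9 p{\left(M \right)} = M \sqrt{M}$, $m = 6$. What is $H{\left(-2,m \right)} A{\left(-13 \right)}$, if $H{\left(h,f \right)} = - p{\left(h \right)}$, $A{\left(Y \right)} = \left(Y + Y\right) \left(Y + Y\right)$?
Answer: $- \frac{1352 i \sqrt{2}}{9} \approx - 212.45 i$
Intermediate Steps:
$p{\left(M \right)} = - \frac{M^{\frac{3}{2}}}{9}$ ($p{\left(M \right)} = - \frac{M \sqrt{M}}{9} = - \frac{M^{\frac{3}{2}}}{9}$)
$A{\left(Y \right)} = 4 Y^{2}$ ($A{\left(Y \right)} = 2 Y 2 Y = 4 Y^{2}$)
$H{\left(h,f \right)} = \frac{h^{\frac{3}{2}}}{9}$ ($H{\left(h,f \right)} = - \frac{\left(-1\right) h^{\frac{3}{2}}}{9} = \frac{h^{\frac{3}{2}}}{9}$)
$H{\left(-2,m \right)} A{\left(-13 \right)} = \frac{\left(-2\right)^{\frac{3}{2}}}{9} \cdot 4 \left(-13\right)^{2} = \frac{\left(-2\right) i \sqrt{2}}{9} \cdot 4 \cdot 169 = - \frac{2 i \sqrt{2}}{9} \cdot 676 = - \frac{1352 i \sqrt{2}}{9}$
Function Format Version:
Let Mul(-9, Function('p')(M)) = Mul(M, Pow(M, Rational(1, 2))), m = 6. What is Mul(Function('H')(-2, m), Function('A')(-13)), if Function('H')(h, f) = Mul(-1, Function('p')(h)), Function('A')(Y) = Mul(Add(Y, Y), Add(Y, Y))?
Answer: Mul(Rational(-1352, 9), I, Pow(2, Rational(1, 2))) ≈ Mul(-212.45, I)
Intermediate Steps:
Function('p')(M) = Mul(Rational(-1, 9), Pow(M, Rational(3, 2))) (Function('p')(M) = Mul(Rational(-1, 9), Mul(M, Pow(M, Rational(1, 2)))) = Mul(Rational(-1, 9), Pow(M, Rational(3, 2))))
Function('A')(Y) = Mul(4, Pow(Y, 2)) (Function('A')(Y) = Mul(Mul(2, Y), Mul(2, Y)) = Mul(4, Pow(Y, 2)))
Function('H')(h, f) = Mul(Rational(1, 9), Pow(h, Rational(3, 2))) (Function('H')(h, f) = Mul(-1, Mul(Rational(-1, 9), Pow(h, Rational(3, 2)))) = Mul(Rational(1, 9), Pow(h, Rational(3, 2))))
Mul(Function('H')(-2, m), Function('A')(-13)) = Mul(Mul(Rational(1, 9), Pow(-2, Rational(3, 2))), Mul(4, Pow(-13, 2))) = Mul(Mul(Rational(1, 9), Mul(-2, I, Pow(2, Rational(1, 2)))), Mul(4, 169)) = Mul(Mul(Rational(-2, 9), I, Pow(2, Rational(1, 2))), 676) = Mul(Rational(-1352, 9), I, Pow(2, Rational(1, 2)))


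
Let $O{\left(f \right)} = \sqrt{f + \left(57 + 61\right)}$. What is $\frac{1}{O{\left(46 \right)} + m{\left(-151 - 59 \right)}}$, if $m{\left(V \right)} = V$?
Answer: $- \frac{105}{21968} - \frac{\sqrt{41}}{21968} \approx -0.0050712$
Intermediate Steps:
$O{\left(f \right)} = \sqrt{118 + f}$ ($O{\left(f \right)} = \sqrt{f + 118} = \sqrt{118 + f}$)
$\frac{1}{O{\left(46 \right)} + m{\left(-151 - 59 \right)}} = \frac{1}{\sqrt{118 + 46} - 210} = \frac{1}{\sqrt{164} - 210} = \frac{1}{2 \sqrt{41} - 210} = \frac{1}{-210 + 2 \sqrt{41}}$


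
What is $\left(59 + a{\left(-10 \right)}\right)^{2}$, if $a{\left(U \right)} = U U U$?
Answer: $885481$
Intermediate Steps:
$a{\left(U \right)} = U^{3}$ ($a{\left(U \right)} = U^{2} U = U^{3}$)
$\left(59 + a{\left(-10 \right)}\right)^{2} = \left(59 + \left(-10\right)^{3}\right)^{2} = \left(59 - 1000\right)^{2} = \left(-941\right)^{2} = 885481$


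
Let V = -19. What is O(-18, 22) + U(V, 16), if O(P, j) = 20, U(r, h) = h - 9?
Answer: 27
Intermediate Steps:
U(r, h) = -9 + h
O(-18, 22) + U(V, 16) = 20 + (-9 + 16) = 20 + 7 = 27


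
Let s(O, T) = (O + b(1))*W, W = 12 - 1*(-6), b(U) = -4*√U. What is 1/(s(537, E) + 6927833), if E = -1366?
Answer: 1/6937427 ≈ 1.4415e-7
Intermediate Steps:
W = 18 (W = 12 + 6 = 18)
s(O, T) = -72 + 18*O (s(O, T) = (O - 4*√1)*18 = (O - 4*1)*18 = (O - 4)*18 = (-4 + O)*18 = -72 + 18*O)
1/(s(537, E) + 6927833) = 1/((-72 + 18*537) + 6927833) = 1/((-72 + 9666) + 6927833) = 1/(9594 + 6927833) = 1/6937427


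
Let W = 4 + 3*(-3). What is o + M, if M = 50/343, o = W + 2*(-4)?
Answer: -4409/343 ≈ -12.854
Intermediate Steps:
W = -5 (W = 4 - 9 = -5)
o = -13 (o = -5 + 2*(-4) = -5 - 8 = -13)
M = 50/343 (M = 50*(1/343) = 50/343 ≈ 0.14577)
o + M = -13 + 50/343 = -4409/343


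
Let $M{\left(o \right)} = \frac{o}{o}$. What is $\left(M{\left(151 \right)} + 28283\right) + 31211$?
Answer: $59495$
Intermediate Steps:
$M{\left(o \right)} = 1$
$\left(M{\left(151 \right)} + 28283\right) + 31211 = \left(1 + 28283\right) + 31211 = 28284 + 31211 = 59495$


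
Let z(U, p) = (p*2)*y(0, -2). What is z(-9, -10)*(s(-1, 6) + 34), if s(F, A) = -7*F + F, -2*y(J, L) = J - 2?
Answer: -800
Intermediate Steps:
y(J, L) = 1 - J/2 (y(J, L) = -(J - 2)/2 = -(-2 + J)/2 = 1 - J/2)
z(U, p) = 2*p (z(U, p) = (p*2)*(1 - ½*0) = (2*p)*(1 + 0) = (2*p)*1 = 2*p)
s(F, A) = -6*F
z(-9, -10)*(s(-1, 6) + 34) = (2*(-10))*(-6*(-1) + 34) = -20*(6 + 34) = -20*40 = -800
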